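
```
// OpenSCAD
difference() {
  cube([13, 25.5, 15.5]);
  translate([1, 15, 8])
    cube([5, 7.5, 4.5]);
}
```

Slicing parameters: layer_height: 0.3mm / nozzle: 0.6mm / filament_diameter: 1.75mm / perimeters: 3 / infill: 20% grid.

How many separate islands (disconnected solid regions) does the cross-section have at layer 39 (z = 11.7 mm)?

1

At z = 11.7 mm: the cube is present — its section is the full 13×25.5 rectangle; the cube at (1, 15) (footprint 5×7.5) is included at this height; After the difference (first − rest): starting from the 13×25.5 cube, the 5×7.5 cube at (1, 15) lies wholly inside it (removes its full 37.50 mm² and its 25.00 mm outline becomes a hole wall) — 1 connected region with 1 hole. Overall, the cross-section is one region with 1 hole. Island count = 1.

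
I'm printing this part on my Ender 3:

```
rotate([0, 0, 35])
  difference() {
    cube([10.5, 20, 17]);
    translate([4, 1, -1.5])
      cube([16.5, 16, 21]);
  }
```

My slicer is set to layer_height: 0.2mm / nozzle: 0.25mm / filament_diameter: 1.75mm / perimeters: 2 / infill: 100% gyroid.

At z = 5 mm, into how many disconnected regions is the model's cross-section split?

1

At z = 5 mm: the cube (footprint 10.5×20) is included at this height; the 16.5×16 cube at (4, 1) contributes its full rectangle; Subtracting the remaining from the first: starting from the 10.5×20 cube, the 16.5×16 cube at (4, 1) partially overlaps it — only the 104.00 mm² overlap (of its 264.00 mm²) is removed, clipping the outline — 1 connected region; (whole slice rotated 35° about Z — lengths, areas and connectivity unchanged). The result has 1 disconnected region.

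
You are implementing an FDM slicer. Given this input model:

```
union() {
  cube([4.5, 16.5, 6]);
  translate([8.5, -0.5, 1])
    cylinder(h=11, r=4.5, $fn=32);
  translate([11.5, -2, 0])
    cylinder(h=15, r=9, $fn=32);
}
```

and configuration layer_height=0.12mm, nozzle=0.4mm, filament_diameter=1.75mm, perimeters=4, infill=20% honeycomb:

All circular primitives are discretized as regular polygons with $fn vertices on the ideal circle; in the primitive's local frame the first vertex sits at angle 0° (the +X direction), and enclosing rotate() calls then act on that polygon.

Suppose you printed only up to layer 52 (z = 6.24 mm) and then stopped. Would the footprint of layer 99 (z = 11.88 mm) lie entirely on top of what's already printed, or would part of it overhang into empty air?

entirely on top

Compare the two slices. At z = 6.24: the cube is absent (z outside [0, 6]); the r=4.5 cylinder at (8.5, -0.5) contributes a regular 32-gon of circumradius 4.5 (area = (32/2)·4.500²·sin(360°/32) = 63.21 mm²); the r=9 cylinder at (11.5, -2) gives a regular 32-gon of circumradius 9 (constant along its height) (area = (32/2)·9.000²·sin(360°/32) = 252.84 mm²); Merging all regions: the r=4.5 cylinder at (8.5, -0.5) lies entirely inside the r=9 cylinder at (11.5, -2), so the union is just the r=9 cylinder at (11.5, -2) — area = 252.84 mm². At z = 11.88: the cube is absent (z outside [0, 6]); the r=4.5 cylinder at (8.5, -0.5) contributes a regular 32-gon of circumradius 4.5 (area = (32/2)·4.500²·sin(360°/32) = 63.21 mm²); the r=9 cylinder at (11.5, -2) contributes a regular 32-gon of circumradius 9 (area = (32/2)·9.000²·sin(360°/32) = 252.84 mm²); Taking the union: the r=4.5 cylinder at (8.5, -0.5) lies entirely inside the r=9 cylinder at (11.5, -2), so the union is just the r=9 cylinder at (11.5, -2) — area = 252.84 mm². Checking containment: the cross-section at z = 11.88 is a subset of the cross-section at z = 6.24.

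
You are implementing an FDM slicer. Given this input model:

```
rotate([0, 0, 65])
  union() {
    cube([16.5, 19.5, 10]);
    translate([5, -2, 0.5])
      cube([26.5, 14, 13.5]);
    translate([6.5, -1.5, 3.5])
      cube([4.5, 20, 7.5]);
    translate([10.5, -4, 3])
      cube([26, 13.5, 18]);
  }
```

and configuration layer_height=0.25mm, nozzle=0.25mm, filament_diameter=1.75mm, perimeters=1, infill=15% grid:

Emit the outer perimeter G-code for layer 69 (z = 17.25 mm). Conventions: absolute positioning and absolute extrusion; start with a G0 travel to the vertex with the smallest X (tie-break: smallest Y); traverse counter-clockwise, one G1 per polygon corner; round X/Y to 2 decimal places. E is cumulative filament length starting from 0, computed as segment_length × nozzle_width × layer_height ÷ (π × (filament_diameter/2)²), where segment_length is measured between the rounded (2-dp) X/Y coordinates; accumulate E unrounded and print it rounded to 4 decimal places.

At z = 17.25 mm: the cube is not intersected at this z (z outside [0, 10]); the cube at (5, -2) does not reach this height (z outside [0.5, 14]); the cube at (6.5, -1.5) is absent (z outside [3.5, 11]); the cube at (10.5, -4) (footprint 26×13.5) is included at this height; Taking the union: only the 26×13.5 cube at (10.5, -4) is present, so the union is just that shape — 1 connected region; (whole slice rotated 65° about Z — lengths, areas and connectivity unchanged). The outline is a single polygon with 4 vertices. Extrusion per mm of travel: 0.25 × 0.25 / (π × 0.875²) = 0.025984. Accumulating E over each segment gives final E = 2.0526.

G0 X-4.17 Y13.53 Z17.25
G1 X8.06 Y7.83 E0.3506
G1 X19.05 Y31.39 E1.0261
G1 X6.82 Y37.10 E1.3769
G1 X-4.17 Y13.53 E2.0526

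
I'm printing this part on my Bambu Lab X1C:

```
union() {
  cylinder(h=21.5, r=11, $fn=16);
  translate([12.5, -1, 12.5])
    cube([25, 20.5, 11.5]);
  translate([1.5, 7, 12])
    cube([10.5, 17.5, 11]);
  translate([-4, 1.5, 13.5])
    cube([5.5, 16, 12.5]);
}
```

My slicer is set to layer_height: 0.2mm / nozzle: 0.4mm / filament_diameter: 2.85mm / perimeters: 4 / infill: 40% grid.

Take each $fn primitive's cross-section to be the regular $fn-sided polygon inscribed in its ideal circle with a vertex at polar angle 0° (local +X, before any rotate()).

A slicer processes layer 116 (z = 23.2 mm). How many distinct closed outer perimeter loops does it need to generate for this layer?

2

At z = 23.2 mm: the cylinder does not reach this height (z outside [0, 21.5]); the 25×20.5 cube at (12.5, -1) contributes its full rectangle; the cube at (1.5, 7) does not reach this height (z outside [12, 23]); the cube at (-4, 1.5) is present — its section is the full 5.5×16 rectangle; Taking the union: the 2 present regions are separate (no shared area or edge), so areas and boundary lengths simply add and each stays a separate island — 2 connected regions. The result has 2 disconnected regions.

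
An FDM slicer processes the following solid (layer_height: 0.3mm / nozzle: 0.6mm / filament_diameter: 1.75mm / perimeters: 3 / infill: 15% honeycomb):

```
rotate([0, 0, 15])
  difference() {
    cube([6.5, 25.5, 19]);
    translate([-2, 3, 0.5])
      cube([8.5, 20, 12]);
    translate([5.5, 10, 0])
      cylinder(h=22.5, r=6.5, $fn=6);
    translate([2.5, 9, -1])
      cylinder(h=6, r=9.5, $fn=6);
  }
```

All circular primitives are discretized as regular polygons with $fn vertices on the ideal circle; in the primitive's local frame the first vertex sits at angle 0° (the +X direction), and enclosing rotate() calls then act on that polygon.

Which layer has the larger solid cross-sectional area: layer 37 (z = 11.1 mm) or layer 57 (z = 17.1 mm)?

Layer 37 (z = 11.1): the 6.5×25.5 cube contributes its full rectangle (area 165.75 mm²); the cube at (-2, 3) is present — its section is the full 8.5×20 rectangle (area 170.00 mm²); the cylinder at (5.5, 10): section is a regular 6-gon, circumradius r=6.5 (area = (6/2)·6.500²·sin(360°/6) = 109.77 mm²); the cylinder at (2.5, 9) does not reach this height (z outside [-1, 5]); Subtracting the remaining from the first: starting from the 6.5×25.5 cube (165.75 mm²), the 8.5×20 cube at (-2, 3) partially overlaps it — only the 130.00 mm² overlap (of its 170.00 mm²) is removed, clipping the outline; the r=6.5 cylinder at (5.5, 10) misses the remaining region (no effect) — area = 35.75 mm²; (rotated 15° about Z; rotation is an isometry so areas/perimeters/island counts are preserved). So its area = 35.75 mm². Layer 57 (z = 17.1): the 6.5×25.5 cube contributes its full rectangle (area 165.75 mm²); the cube at (-2, 3) does not reach this height (z outside [0.5, 12.5]); the r=6.5 cylinder at (5.5, 10) contributes a regular 6-gon of circumradius 6.5 (area = (6/2)·6.500²·sin(360°/6) = 109.77 mm²); the cylinder at (2.5, 9) does not reach this height (z outside [-1, 5]); Taking the first minus the rest: starting from the 6.5×25.5 cube (165.75 mm²), the r=6.5 cylinder at (5.5, 10) partially overlaps it — only the 64.41 mm² overlap (of its 109.77 mm²) is removed, clipping the outline — area = 101.34 mm²; (rotated 15° about Z; rotation is an isometry so areas/perimeters/island counts are preserved). So its area = 101.34 mm². Layer 57 is larger (101.34 vs 35.75 mm²).

layer 57 (z = 17.1 mm)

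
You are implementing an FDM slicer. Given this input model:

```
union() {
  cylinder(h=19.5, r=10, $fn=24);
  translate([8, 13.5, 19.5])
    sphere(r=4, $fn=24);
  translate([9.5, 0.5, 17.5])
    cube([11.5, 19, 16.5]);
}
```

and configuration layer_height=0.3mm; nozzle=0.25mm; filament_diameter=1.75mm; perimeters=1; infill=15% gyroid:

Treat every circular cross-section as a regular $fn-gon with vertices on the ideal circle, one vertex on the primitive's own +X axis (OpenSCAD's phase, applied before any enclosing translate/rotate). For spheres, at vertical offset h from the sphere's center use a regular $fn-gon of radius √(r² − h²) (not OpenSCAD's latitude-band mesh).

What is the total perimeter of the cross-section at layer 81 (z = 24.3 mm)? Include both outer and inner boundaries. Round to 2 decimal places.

61.00 mm

At z = 24.3 mm: the cylinder is not intersected at this z (z outside [0, 19.5]); the sphere at (8, 13.5) is absent (|z−center|=4.800 > r=4); the cube at (9.5, 0.5) (footprint 11.5×19) is included at this height (perimeter 61.00 mm); Merging all regions: only the 11.5×19 cube at (9.5, 0.5) is present, so the union is just that shape — boundary = 61.00 mm. Overall, the cross-section is a single solid region. Total boundary length (outer) = 61.00 mm.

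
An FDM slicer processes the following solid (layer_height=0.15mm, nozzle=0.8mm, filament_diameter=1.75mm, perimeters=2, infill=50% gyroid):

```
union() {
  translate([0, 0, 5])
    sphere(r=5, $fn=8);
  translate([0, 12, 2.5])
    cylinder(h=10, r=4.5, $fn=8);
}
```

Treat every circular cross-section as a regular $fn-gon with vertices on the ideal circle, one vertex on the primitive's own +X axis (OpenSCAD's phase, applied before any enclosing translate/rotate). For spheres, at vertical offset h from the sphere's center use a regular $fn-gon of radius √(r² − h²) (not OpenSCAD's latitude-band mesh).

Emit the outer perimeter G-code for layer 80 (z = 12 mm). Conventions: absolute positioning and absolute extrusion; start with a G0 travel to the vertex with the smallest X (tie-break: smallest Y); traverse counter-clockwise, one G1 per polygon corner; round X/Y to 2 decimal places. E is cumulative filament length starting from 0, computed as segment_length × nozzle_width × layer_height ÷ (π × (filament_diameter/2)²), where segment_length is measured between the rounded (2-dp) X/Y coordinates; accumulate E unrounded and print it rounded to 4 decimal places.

G0 X-4.50 Y12.00 Z12.00
G1 X-3.18 Y8.82 E0.1718
G1 X0.00 Y7.50 E0.3436
G1 X3.18 Y8.82 E0.5153
G1 X4.50 Y12.00 E0.6871
G1 X3.18 Y15.18 E0.8589
G1 X0.00 Y16.50 E1.0307
G1 X-3.18 Y15.18 E1.2024
G1 X-4.50 Y12.00 E1.3742

At z = 12 mm: the sphere is absent (|z−center|=7.000 > r=5); the r=4.5 cylinder at (0, 12) contributes a regular 8-gon of circumradius 4.5; Merging all regions: only the r=4.5 cylinder at (0, 12) is present, so the union is just that shape — 1 connected region. The outline is a single polygon with 8 vertices. Extrusion per mm of travel: 0.8 × 0.15 / (π × 0.875²) = 0.049890. Accumulating E over each segment gives final E = 1.3742.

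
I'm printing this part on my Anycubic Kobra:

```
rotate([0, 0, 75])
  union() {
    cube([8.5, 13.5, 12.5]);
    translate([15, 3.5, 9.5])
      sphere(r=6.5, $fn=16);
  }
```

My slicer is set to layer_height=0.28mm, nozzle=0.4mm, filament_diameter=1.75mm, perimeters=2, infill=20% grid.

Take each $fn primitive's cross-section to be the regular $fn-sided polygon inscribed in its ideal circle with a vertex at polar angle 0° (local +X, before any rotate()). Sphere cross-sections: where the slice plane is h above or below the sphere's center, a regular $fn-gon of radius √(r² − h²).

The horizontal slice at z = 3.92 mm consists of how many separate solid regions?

At z = 3.92 mm: the cube is present — its section is the full 8.5×13.5 rectangle; the r=6.5 sphere at (15, 3.5) contributes a regular 16-gon of circumradius √(6.5²−5.58²) = 3.334; Taking the union: the 2 present regions are separate (no shared area or edge), so areas and boundary lengths simply add and each stays a separate island — 2 connected regions; (rotated 75° about Z; rotation is an isometry so areas/perimeters/island counts are preserved). The result has 2 disconnected regions.

2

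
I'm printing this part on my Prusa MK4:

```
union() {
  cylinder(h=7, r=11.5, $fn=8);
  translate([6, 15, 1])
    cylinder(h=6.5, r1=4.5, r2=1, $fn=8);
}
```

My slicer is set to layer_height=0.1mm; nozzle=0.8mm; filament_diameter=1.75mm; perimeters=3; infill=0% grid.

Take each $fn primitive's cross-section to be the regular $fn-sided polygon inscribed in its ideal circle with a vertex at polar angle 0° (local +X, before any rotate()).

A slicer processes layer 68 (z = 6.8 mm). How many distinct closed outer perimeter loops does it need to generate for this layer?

2

At z = 6.8 mm: the cylinder: section is a regular 8-gon, circumradius r=11.5; the cone at (6, 15) contributes a regular 8-gon of circumradius 1.377 (interpolated between r1=4.5 and r2=1 at t=0.892); Taking the union: the 2 present regions are separate (no shared area or edge), so areas and boundary lengths simply add and each stays a separate island — 2 connected regions. The result has 2 disconnected regions.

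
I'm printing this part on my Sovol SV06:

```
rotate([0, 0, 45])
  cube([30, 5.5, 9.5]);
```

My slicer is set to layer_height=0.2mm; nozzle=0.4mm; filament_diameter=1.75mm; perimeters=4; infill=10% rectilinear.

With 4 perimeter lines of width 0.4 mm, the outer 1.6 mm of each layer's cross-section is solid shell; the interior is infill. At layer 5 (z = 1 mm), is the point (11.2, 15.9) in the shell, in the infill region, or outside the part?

infill

At z = 1 mm: the cube (footprint 30×5.5) is included at this height; (rotated 45° about Z; rotation is an isometry so areas/perimeters/island counts are preserved). Overall, the cross-section is a single solid region. Undo the 45° rotation: the query point maps to (19.163, 3.323) in the un-rotated model frame. The nearest boundary edge runs (30.00, 5.50)→(0.00, 5.50); distance from the point to it = 2.18 mm. The point is inside the cross-section and 2.18 mm from the nearest boundary — more than the 1.6 mm shell width (4 × 0.4), so it's in the infill interior.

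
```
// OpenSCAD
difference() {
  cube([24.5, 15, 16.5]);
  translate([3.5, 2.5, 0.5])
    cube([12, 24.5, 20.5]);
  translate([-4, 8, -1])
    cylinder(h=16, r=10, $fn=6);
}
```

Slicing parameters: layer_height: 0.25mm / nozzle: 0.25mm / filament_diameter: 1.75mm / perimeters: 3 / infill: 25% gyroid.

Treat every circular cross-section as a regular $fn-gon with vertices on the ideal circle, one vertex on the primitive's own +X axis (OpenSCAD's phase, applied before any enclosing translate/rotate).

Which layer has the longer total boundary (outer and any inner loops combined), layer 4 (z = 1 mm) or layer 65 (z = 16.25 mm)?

layer 65 (z = 16.25 mm)

Layer 4 (z = 1): the 24.5×15 cube contributes its full rectangle (perimeter 79.00 mm); the 12×24.5 cube at (3.5, 2.5) contributes its full rectangle (perimeter 73.00 mm); the r=10 cylinder at (-4, 8) gives a regular 6-gon of circumradius 10 (constant along its height) (perimeter = 2·6·10.000·sin(180°/6) = 60.00 mm); Subtracting the remaining from the first: starting from the 24.5×15 cube, the 12×24.5 cube at (3.5, 2.5) partially overlaps it — only the 150.00 mm² overlap (of its 294.00 mm²) is removed, clipping the outline; the r=10 cylinder at (-4, 8) partially overlaps it — only the 46.55 mm² overlap (of its 259.81 mm²) is removed, clipping the outline — boundary = 84.32 mm. So its perimeter = 84.32 mm. Layer 65 (z = 16.25): the 24.5×15 cube contributes its full rectangle (perimeter 79.00 mm); the 12×24.5 cube at (3.5, 2.5) contributes its full rectangle (perimeter 73.00 mm); the cylinder at (-4, 8) is absent (z outside [-1, 15]); After the difference (first − rest): starting from the 24.5×15 cube, the 12×24.5 cube at (3.5, 2.5) partially overlaps it — only the 150.00 mm² overlap (of its 294.00 mm²) is removed, clipping the outline — boundary = 104.00 mm. So its perimeter = 104.00 mm. Layer 65 is larger (104.00 vs 84.32 mm).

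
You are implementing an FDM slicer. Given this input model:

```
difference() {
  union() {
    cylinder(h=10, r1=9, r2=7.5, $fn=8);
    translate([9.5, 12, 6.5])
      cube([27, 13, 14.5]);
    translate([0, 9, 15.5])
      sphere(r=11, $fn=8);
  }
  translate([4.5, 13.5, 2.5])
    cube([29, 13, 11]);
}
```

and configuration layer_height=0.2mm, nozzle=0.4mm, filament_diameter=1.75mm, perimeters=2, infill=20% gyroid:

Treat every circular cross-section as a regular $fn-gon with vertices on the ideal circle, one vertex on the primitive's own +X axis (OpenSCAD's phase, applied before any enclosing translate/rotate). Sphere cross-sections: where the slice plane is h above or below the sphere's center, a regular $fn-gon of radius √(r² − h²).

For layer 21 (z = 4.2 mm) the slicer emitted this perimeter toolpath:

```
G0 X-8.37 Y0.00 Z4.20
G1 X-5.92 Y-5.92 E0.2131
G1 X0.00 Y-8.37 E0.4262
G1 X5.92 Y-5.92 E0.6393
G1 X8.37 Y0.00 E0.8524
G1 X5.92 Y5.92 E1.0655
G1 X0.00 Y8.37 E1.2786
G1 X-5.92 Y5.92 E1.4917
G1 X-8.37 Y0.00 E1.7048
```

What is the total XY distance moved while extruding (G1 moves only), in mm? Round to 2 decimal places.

51.26 mm

Sum the Euclidean lengths of each G1 segment: total = 51.26 mm.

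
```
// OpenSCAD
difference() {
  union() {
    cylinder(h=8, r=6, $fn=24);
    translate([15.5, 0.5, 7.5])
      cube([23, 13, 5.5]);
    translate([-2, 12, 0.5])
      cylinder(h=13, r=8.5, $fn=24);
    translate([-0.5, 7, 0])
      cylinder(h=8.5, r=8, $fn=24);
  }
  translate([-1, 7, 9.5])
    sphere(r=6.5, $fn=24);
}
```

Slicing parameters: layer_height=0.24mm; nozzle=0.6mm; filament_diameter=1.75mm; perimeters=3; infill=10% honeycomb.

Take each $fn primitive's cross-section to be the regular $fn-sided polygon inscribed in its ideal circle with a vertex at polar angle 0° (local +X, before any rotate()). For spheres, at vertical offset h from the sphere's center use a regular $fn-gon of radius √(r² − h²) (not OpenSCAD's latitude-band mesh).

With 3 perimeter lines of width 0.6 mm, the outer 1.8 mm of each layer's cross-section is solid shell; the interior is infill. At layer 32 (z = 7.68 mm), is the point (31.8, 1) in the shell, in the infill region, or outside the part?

At z = 7.68 mm: the r=6 cylinder gives a regular 24-gon of circumradius 6 (constant along its height); the cube at (15.5, 0.5) (footprint 23×13) is included at this height; the cylinder at (-2, 12): section is a regular 24-gon, circumradius r=8.5; the r=8 cylinder at (-0.5, 7) contributes a regular 24-gon of circumradius 8; Merging all regions: the regions partially overlap (shared area 184.48 mm²), so overlapping operands fuse into one piece — 2 connected regions; the r=6.5 sphere at (-1, 7) contributes a regular 24-gon of circumradius √(6.5²−1.82²) = 6.240; After the difference (first − rest): starting from the result so far, the r=6.5 sphere at (-1, 7) lies wholly inside it (removes its full 120.93 mm² and its 39.10 mm outline becomes a hole wall) — 2 connected regions with 1 hole. Overall, the cross-section has 2 separate islands and 1 hole. The nearest boundary edge runs (38.50, 0.50)→(15.50, 0.50); distance from the point to it = 0.50 mm. (Shell/infill is judged within the island containing the point — the largest one.) The point is inside the cross-section, 0.50 mm from the nearest boundary — within the 1.8 mm shell band (3 × 0.6).

shell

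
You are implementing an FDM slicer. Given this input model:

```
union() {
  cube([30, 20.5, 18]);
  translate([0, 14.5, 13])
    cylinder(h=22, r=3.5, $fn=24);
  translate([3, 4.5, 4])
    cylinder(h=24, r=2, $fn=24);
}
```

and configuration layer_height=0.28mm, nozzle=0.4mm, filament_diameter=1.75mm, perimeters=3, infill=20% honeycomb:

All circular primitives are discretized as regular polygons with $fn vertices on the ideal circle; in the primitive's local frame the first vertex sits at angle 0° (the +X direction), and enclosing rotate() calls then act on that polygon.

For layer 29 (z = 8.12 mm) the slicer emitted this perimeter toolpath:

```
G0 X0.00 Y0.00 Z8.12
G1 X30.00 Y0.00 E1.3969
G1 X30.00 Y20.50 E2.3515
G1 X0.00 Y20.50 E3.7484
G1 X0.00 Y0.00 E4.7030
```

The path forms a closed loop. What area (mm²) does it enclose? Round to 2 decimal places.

Apply the shoelace formula to the sequence of (X, Y) vertices; enclosed area = 615.00 mm².

615.00 mm²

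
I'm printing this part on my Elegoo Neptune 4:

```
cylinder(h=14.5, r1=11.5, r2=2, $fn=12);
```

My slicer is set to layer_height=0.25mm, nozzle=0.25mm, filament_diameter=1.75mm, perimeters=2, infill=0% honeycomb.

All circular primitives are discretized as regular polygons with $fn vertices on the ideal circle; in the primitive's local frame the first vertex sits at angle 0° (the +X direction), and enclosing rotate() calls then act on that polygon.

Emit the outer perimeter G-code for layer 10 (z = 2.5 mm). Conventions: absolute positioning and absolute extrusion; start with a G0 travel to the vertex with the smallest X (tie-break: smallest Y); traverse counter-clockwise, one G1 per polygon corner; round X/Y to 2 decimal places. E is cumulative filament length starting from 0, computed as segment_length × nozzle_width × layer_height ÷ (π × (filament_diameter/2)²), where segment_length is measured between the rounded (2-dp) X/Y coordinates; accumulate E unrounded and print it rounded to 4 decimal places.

At z = 2.5 mm: the cone contributes a regular 12-gon of circumradius 9.862 (interpolated between r1=11.5 and r2=2 at t=0.172). The outline is a single polygon with 12 vertices. Extrusion per mm of travel: 0.25 × 0.25 / (π × 0.875²) = 0.025984. Accumulating E over each segment gives final E = 1.5916.

G0 X-9.86 Y0.00 Z2.50
G1 X-8.54 Y-4.93 E0.1326
G1 X-4.93 Y-8.54 E0.2653
G1 X0.00 Y-9.86 E0.3979
G1 X4.93 Y-8.54 E0.5305
G1 X8.54 Y-4.93 E0.6632
G1 X9.86 Y0.00 E0.7958
G1 X8.54 Y4.93 E0.9284
G1 X4.93 Y8.54 E1.0611
G1 X0.00 Y9.86 E1.1937
G1 X-4.93 Y8.54 E1.3263
G1 X-8.54 Y4.93 E1.4589
G1 X-9.86 Y0.00 E1.5916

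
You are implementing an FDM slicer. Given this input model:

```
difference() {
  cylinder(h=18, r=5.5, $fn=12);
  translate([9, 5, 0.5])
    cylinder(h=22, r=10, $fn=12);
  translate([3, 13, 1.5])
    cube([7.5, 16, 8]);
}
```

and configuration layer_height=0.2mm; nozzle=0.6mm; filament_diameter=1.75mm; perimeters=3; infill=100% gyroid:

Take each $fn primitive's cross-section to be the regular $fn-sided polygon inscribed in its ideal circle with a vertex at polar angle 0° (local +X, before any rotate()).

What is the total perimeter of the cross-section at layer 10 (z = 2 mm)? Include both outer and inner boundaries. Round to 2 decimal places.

31.13 mm

At z = 2 mm: the r=5.5 cylinder gives a regular 12-gon of circumradius 5.5 (constant along its height) (perimeter = 2·12·5.500·sin(180°/12) = 34.16 mm); the cylinder at (9, 5): section is a regular 12-gon, circumradius r=10 (perimeter = 2·12·10.000·sin(180°/12) = 62.12 mm); the 7.5×16 cube at (3, 13) contributes its full rectangle (perimeter 47.00 mm); Taking the first minus the rest: starting from the r=5.5 cylinder, the r=10 cylinder at (9, 5) partially overlaps it — only the 34.79 mm² overlap (of its 300.00 mm²) is removed, clipping the outline; the 7.5×16 cube at (3, 13) misses the remaining region (no effect) — boundary = 31.13 mm. Overall, the cross-section is a single solid region. Total boundary length (outer) = 31.13 mm.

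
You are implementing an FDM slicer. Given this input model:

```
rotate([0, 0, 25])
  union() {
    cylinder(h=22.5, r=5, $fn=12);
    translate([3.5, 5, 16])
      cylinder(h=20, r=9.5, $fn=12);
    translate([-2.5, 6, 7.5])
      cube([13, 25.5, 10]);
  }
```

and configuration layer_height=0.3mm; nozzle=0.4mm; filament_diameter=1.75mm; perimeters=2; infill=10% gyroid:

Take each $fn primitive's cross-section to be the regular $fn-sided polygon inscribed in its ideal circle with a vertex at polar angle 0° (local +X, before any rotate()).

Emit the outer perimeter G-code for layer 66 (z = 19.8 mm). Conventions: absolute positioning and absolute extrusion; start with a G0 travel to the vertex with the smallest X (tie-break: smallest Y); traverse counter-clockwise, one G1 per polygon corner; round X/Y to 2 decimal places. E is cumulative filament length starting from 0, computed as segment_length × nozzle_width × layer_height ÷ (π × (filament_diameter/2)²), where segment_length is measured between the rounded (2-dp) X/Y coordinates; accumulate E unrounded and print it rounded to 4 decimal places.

G0 X-8.40 Y6.84 Z19.80
G1 X-7.55 Y2.00 E0.2452
G1 X-4.65 Y-1.47 E0.4708
G1 X-4.53 Y-2.11 E0.5033
G1 X-2.87 Y-4.10 E0.6326
G1 X-0.44 Y-4.98 E0.7615
G1 X2.11 Y-4.53 E0.8907
G1 X4.10 Y-2.87 E1.0200
G1 X4.13 Y-2.77 E1.0252
G1 X5.07 Y-2.60 E1.0728
G1 X8.84 Y0.56 E1.3183
G1 X10.52 Y5.18 E1.5635
G1 X9.67 Y10.03 E1.8092
G1 X6.51 Y13.79 E2.0542
G1 X1.89 Y15.47 E2.2995
G1 X-2.96 Y14.62 E2.5451
G1 X-6.72 Y11.46 E2.7902
G1 X-8.40 Y6.84 E3.0354

At z = 19.8 mm: the r=5 cylinder contributes a regular 12-gon of circumradius 5; the r=9.5 cylinder at (3.5, 5) gives a regular 12-gon of circumradius 9.5 (constant along its height); the cube at (-2.5, 6) is not intersected at this z (z outside [7.5, 17.5]); Combining (union): the regions partially overlap (shared area 63.65 mm²), so overlapping operands fuse into one piece — 1 connected region; (whole slice rotated 25° about Z — lengths, areas and connectivity unchanged). The outline is a single polygon with 17 vertices. Extrusion per mm of travel: 0.4 × 0.3 / (π × 0.875²) = 0.049890. Accumulating E over each segment gives final E = 3.0354.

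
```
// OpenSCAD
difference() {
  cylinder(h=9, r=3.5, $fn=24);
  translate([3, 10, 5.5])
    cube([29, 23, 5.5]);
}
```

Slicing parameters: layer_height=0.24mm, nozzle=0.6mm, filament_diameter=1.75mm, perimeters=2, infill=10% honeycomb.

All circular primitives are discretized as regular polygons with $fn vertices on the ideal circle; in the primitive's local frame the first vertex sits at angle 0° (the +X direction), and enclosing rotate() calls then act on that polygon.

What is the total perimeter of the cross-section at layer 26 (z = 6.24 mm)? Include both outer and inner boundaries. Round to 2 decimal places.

21.93 mm

At z = 6.24 mm: the r=3.5 cylinder contributes a regular 24-gon of circumradius 3.5 (perimeter = 2·24·3.500·sin(180°/24) = 21.93 mm); the cube at (3, 10) is present — its section is the full 29×23 rectangle (perimeter 104.00 mm); Taking the first minus the rest: starting from the r=3.5 cylinder, the 29×23 cube at (3, 10) misses the remaining region (no effect) — boundary = 21.93 mm. Overall, the cross-section is a single solid region. Total boundary length (outer) = 21.93 mm.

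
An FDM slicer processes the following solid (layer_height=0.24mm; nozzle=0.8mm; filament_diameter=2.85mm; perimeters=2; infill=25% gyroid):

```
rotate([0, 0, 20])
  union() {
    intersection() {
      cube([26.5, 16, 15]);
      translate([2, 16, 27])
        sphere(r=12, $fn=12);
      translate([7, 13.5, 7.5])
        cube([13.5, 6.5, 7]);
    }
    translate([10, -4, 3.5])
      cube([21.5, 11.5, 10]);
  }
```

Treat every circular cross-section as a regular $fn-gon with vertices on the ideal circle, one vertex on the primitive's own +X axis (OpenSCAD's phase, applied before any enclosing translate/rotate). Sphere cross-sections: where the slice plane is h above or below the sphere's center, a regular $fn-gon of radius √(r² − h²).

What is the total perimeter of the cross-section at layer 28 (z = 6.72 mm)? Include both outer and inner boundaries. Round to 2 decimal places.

At z = 6.72 mm: the cube is present — its section is the full 26.5×16 rectangle (perimeter 85.00 mm); the sphere at (2, 16) is not intersected at this z (|z−center|=20.280 > r=12); the cube at (7, 13.5) is absent (z outside [7.5, 14.5]); Keeping only the common overlap: at least one operand is absent at this height, so nothing remains; the cube at (10, -4) is present — its section is the full 21.5×11.5 rectangle (perimeter 66.00 mm); Taking the union: only the 21.5×11.5 cube at (10, -4) is present, so the union is just that shape — boundary = 66.00 mm; (whole slice rotated 20° about Z — lengths, areas and connectivity unchanged). Overall, the cross-section is a single solid region. Total boundary length (outer) = 66.00 mm.

66.00 mm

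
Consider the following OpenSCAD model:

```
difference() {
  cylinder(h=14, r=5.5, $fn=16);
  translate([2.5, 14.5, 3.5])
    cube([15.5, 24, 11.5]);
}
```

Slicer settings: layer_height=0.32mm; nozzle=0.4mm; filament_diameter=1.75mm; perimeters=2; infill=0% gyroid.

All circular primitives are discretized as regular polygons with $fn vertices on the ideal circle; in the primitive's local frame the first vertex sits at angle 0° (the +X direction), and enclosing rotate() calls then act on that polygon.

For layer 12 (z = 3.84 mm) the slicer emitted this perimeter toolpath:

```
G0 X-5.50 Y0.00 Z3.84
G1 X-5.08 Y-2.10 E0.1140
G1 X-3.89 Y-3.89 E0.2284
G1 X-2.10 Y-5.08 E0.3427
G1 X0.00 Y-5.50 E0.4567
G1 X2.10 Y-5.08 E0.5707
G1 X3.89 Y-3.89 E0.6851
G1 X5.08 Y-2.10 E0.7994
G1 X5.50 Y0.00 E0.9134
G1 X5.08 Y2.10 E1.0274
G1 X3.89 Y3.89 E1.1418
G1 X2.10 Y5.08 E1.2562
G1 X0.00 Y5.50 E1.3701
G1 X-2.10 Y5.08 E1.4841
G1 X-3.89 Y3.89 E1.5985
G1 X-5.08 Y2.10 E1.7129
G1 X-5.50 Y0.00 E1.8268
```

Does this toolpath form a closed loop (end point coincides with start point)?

Start point (G0): (-5.50, 0.00). End point (last G1): the path returns to the start — closed.

yes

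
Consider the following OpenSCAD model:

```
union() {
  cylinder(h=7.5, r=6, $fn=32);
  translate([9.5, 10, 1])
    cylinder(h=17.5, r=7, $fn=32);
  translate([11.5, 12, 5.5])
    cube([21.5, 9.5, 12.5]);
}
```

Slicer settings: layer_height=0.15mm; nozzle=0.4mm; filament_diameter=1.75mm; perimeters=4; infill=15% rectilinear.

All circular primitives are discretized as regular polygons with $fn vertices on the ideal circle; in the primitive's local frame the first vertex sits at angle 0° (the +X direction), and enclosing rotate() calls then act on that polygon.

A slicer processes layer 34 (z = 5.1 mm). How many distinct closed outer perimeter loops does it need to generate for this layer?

At z = 5.1 mm: the r=6 cylinder contributes a regular 32-gon of circumradius 6; the cylinder at (9.5, 10): section is a regular 32-gon, circumradius r=7; the cube at (11.5, 12) is not intersected at this z (z outside [5.5, 18]); Combining (union): the 2 present regions are separate (no shared area or edge), so areas and boundary lengths simply add and each stays a separate island — 2 connected regions. The result has 2 disconnected regions.

2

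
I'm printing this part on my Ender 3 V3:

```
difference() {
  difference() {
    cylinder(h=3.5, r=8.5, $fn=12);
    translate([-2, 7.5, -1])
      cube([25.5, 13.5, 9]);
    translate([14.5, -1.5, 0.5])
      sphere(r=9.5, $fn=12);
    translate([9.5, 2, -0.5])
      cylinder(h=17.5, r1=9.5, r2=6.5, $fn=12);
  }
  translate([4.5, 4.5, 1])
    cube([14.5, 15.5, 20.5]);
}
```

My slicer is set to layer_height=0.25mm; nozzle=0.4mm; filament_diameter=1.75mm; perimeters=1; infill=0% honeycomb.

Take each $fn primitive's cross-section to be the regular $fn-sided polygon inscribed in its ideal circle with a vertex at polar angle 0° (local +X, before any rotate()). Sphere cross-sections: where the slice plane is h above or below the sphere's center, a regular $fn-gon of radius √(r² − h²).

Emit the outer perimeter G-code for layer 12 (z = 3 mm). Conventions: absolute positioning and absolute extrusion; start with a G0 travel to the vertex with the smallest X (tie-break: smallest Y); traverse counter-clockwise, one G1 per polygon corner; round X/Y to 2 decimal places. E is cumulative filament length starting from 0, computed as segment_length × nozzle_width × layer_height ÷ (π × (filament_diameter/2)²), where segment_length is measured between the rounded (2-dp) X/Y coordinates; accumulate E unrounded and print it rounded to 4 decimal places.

At z = 3 mm: the r=8.5 cylinder gives a regular 12-gon of circumradius 8.5 (constant along its height); the cube at (-2, 7.5) (footprint 25.5×13.5) is included at this height; the r=9.5 sphere at (14.5, -1.5) contributes a regular 12-gon of circumradius √(9.5²−2.5²) = 9.165; the cone at (9.5, 2) (r1=9.5→r2=6.5) has section circumradius 8.900 here — a regular 12-gon; After the difference (first − rest): starting from the r=8.5 cylinder, the 25.5×13.5 cube at (-2, 7.5) partially overlaps it — only the 3.33 mm² overlap (of its 344.25 mm²) is removed, clipping the outline; the r=9.5 sphere at (14.5, -1.5) partially overlaps it — only the 16.83 mm² overlap (of its 252.00 mm²) is removed, clipping the outline; the cone at (9.5, 2) partially overlaps it — only the 54.72 mm² overlap (of its 237.63 mm²) is removed, clipping the outline — 1 connected region; the cube at (4.5, 4.5) is present — its section is the full 14.5×15.5 rectangle; Subtracting the remaining from the first: starting from the result so far, the 14.5×15.5 cube at (4.5, 4.5) misses the remaining region (no effect) — 1 connected region. The outline is a single polygon with 15 vertices. Extrusion per mm of travel: 0.4 × 0.25 / (π × 0.875²) = 0.041575. Accumulating E over each segment gives final E = 2.1663.

G0 X-8.50 Y0.00 Z3.00
G1 X-7.36 Y-4.25 E0.1829
G1 X-4.25 Y-7.36 E0.3658
G1 X0.00 Y-8.50 E0.5487
G1 X4.25 Y-7.36 E0.7317
G1 X5.72 Y-5.89 E0.8181
G1 X5.05 Y-5.71 E0.8470
G1 X1.79 Y-2.45 E1.0386
G1 X0.60 Y2.00 E1.2301
G1 X1.79 Y6.45 E1.4216
G1 X2.84 Y7.50 E1.4834
G1 X-2.00 Y7.50 E1.6846
G1 X-2.00 Y7.96 E1.7037
G1 X-4.25 Y7.36 E1.8005
G1 X-7.36 Y4.25 E1.9834
G1 X-8.50 Y0.00 E2.1663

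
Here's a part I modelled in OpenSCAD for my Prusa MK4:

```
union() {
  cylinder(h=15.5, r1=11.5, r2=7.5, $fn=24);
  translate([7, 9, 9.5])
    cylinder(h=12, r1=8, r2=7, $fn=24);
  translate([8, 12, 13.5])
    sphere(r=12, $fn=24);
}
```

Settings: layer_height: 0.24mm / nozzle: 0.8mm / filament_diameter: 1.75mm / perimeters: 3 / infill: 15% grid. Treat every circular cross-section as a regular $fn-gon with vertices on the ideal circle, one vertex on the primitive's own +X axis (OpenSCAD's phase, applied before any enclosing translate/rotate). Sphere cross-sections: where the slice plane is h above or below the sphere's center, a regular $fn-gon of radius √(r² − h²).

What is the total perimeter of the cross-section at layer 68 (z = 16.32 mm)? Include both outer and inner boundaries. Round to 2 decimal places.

At z = 16.32 mm: the cone is absent (z outside [0, 15.5]); the cone at (7, 9) contributes a regular 24-gon of circumradius 7.432 (interpolated between r1=8 and r2=7 at t=0.568) (perimeter = 2·24·7.432·sin(180°/24) = 46.56 mm); the r=12 sphere at (8, 12) slices to a regular 24-gon of circumradius 11.664 (√(r²−h²) with h=2.82 from center) (perimeter = 2·24·11.664·sin(180°/24) = 73.08 mm); Combining (union): the cone at (7, 9) lies entirely inside the r=12 sphere at (8, 12), so the union is just the r=12 sphere at (8, 12) — boundary = 73.08 mm. Overall, the cross-section is a single solid region. Total boundary length (outer) = 73.08 mm.

73.08 mm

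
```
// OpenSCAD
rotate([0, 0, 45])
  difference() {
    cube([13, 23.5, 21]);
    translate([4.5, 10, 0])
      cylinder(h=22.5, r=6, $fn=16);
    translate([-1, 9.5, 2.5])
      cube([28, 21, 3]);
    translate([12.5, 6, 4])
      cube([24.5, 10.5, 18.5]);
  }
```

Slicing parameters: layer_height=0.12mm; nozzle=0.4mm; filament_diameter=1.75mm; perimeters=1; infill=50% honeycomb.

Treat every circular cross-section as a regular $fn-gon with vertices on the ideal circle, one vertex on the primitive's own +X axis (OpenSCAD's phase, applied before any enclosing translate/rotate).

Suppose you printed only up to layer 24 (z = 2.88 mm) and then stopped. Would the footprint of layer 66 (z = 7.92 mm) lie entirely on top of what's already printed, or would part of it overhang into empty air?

part overhangs

Compare the two slices. At z = 2.88: the cube is present — its section is the full 13×23.5 rectangle (area 305.50 mm²); the cylinder at (4.5, 10): section is a regular 16-gon, circumradius r=6 (area = (16/2)·6.000²·sin(360°/16) = 110.21 mm²); the cube at (-1, 9.5) (footprint 28×21) is included at this height (area 588.00 mm²); the cube at (12.5, 6) does not reach this height (z outside [4, 22.5]); After the difference (first − rest): starting from the 13×23.5 cube (305.50 mm²), the r=6 cylinder at (4.5, 10) partially overlaps it — only the 102.74 mm² overlap (of its 110.21 mm²) is removed, clipping the outline; the 28×21 cube at (-1, 9.5) partially overlaps it — only the 125.40 mm² overlap (of its 588.00 mm²) is removed, clipping the outline — area = 77.35 mm²; (rotated 45° about Z; rotation is an isometry so areas/perimeters/island counts are preserved). At z = 7.92: the cube is present — its section is the full 13×23.5 rectangle (area 305.50 mm²); the cylinder at (4.5, 10): section is a regular 16-gon, circumradius r=6 (area = (16/2)·6.000²·sin(360°/16) = 110.21 mm²); the cube at (-1, 9.5) is absent (z outside [2.5, 5.5]); the cube at (12.5, 6) (footprint 24.5×10.5) is included at this height (area 257.25 mm²); Subtracting the remaining from the first: starting from the 13×23.5 cube (305.50 mm²), the r=6 cylinder at (4.5, 10) partially overlaps it — only the 102.74 mm² overlap (of its 110.21 mm²) is removed, clipping the outline; the 24.5×10.5 cube at (12.5, 6) partially overlaps it — only the 5.25 mm² overlap (of its 257.25 mm²) is removed, clipping the outline — area = 197.51 mm²; (whole slice rotated 45° about Z — lengths, areas and connectivity unchanged). Checking containment: at z = 7.92 the cross-section extends beyond the z = 2.88 cross-section by about 121.90 mm².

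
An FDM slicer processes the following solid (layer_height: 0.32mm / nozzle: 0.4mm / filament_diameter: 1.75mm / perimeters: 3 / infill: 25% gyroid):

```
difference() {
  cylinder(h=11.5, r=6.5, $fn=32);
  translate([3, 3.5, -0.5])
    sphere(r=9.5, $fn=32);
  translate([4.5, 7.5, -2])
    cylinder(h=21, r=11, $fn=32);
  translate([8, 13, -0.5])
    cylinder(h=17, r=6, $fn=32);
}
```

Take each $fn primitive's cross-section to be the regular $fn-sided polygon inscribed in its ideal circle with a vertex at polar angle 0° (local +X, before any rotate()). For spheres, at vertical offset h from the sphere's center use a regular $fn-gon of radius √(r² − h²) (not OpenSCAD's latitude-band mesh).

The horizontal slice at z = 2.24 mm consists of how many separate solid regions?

1

At z = 2.24 mm: the cylinder: section is a regular 32-gon, circumradius r=6.5; the sphere at (3, 3.5): section is a regular 32-gon, circumradius = √(r²−h²) = √(9.5²−2.74²) = 9.096; the r=11 cylinder at (4.5, 7.5) gives a regular 32-gon of circumradius 11 (constant along its height); the cylinder at (8, 13): section is a regular 32-gon, circumradius r=6; Taking the first minus the rest: starting from the r=6.5 cylinder, the r=9.5 sphere at (3, 3.5) partially overlaps it — only the 112.41 mm² overlap (of its 258.28 mm²) is removed, clipping the outline; the r=11 cylinder at (4.5, 7.5) misses the remaining region (no effect); the r=6 cylinder at (8, 13) misses the remaining region (no effect) — 1 connected region. The result has 1 disconnected region.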